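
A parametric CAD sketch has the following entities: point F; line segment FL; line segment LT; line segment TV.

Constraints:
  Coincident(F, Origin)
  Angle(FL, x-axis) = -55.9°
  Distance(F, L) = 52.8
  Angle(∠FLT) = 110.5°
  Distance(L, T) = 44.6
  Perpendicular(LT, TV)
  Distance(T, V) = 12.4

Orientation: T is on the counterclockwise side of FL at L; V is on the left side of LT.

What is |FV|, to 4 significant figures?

73.17

F is at the origin; FL runs at -55.9° with length 52.8, so L = 52.8·(cos -55.9°, sin -55.9°) = (29.60, -43.72). ∠FLT = 110.5°, so LT runs at -55.9° + (180° − 110.5°) = 13.60° from the x-axis; with |LT| = 44.6, T = L + 44.6·(cos 13.60°, sin 13.60°) = (72.95, -33.23). LT ⟂ TV; with |TV| = 12.4 on the left of LT, V = T + 12.4·(-0.2351, 0.9720) = (70.04, -21.18). Then |FV| = |V − F| = 73.17.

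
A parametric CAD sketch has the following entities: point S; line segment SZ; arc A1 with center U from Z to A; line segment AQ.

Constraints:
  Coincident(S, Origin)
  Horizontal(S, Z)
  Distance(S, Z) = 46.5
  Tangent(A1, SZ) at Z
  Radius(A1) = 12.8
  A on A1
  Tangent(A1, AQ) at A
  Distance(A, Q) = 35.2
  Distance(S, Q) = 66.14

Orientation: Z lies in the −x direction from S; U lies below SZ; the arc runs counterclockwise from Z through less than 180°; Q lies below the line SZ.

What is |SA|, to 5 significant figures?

60.885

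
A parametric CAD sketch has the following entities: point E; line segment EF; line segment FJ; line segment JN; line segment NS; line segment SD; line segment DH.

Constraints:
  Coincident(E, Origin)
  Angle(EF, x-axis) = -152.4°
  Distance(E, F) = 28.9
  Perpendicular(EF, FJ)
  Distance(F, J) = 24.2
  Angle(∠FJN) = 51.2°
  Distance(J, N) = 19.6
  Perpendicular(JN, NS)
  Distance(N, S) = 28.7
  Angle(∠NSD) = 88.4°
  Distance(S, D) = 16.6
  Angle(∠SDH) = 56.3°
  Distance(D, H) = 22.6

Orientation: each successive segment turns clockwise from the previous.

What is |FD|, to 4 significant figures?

15.35

E is at the origin; EF runs at -152.4° with length 28.9, so F = (-25.61, -13.39). EF is perpendicular to FJ, so FJ runs at 117.6°; with |FJ| = 24.2, J = (-36.82, 8.057). ∠FJN = 51.2° gives JN at -11.20° from the x-axis; with |JN| = 19.6, N = (-17.60, 4.250). JN ⟂ NS, so NS runs at -101.2°; with |NS| = 28.7, S = (-23.17, -23.90). ∠NSD = 88.4° gives SD at 167.2° from the x-axis; with |SD| = 16.6, D = (-39.36, -20.23). Then |FD| = |D − F| = 15.35.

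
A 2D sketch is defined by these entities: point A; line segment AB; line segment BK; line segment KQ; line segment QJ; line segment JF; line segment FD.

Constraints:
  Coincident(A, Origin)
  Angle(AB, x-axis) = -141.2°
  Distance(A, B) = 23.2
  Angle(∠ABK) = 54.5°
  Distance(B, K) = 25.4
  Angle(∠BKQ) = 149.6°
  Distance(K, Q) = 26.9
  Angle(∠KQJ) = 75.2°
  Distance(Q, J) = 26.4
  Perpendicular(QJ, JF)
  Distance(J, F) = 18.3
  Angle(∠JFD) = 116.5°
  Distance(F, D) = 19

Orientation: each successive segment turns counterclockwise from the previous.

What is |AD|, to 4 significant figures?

20.09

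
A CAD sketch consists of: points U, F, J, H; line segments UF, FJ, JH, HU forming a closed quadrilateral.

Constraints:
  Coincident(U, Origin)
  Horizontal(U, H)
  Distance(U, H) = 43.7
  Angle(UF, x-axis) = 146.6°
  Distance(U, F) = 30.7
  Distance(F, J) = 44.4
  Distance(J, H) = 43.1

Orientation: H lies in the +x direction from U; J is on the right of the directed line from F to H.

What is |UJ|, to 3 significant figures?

16.8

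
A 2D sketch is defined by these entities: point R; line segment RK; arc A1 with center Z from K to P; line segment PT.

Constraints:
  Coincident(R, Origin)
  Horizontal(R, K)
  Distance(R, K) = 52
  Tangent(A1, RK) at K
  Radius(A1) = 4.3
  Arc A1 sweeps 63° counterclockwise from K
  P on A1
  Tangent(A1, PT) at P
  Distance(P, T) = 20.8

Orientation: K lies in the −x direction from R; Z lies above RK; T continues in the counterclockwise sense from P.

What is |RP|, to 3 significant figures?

48.2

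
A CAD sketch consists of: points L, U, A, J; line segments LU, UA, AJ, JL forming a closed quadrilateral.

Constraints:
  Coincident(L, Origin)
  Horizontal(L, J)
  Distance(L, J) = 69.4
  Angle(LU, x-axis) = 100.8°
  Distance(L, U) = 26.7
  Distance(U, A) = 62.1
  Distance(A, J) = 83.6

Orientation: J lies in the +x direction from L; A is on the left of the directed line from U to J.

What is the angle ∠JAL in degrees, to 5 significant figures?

49.471°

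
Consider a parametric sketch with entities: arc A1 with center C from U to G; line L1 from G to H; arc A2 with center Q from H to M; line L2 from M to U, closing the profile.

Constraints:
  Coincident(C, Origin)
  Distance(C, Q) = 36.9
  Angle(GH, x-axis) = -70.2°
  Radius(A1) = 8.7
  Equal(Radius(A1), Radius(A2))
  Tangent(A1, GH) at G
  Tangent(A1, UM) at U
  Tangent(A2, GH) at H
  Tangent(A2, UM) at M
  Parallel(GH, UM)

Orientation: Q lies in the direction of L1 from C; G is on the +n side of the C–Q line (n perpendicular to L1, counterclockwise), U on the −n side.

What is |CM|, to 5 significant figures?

37.912

Tangency of A1 to both parallel lines with radius 8.7 puts G and U at C ± 8.7·n: G = (8.1857, 2.9470), U = (-8.1857, -2.9470). Equal radii place H and M the same way about Q: H = Q + 8.7·n = (20.685, -31.771), M = Q − 8.7·n = (4.3138, -37.666). Then |CM| = |M − C| = 37.912.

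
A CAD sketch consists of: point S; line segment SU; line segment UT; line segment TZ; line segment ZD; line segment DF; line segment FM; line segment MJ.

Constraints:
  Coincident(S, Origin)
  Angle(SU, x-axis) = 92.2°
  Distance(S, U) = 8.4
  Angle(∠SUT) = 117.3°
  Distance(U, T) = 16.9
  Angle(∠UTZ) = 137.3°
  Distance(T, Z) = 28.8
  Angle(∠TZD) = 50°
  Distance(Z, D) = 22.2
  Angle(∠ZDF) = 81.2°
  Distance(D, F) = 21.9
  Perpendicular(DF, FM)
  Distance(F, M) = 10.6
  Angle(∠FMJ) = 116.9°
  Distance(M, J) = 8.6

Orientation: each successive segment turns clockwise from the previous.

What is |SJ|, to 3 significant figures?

34.8

DF ⟂ FM, so FM runs at 28.0°; with |FM| = 10.6, M = (23.7, 21.2). ∠FMJ = 116.9° gives MJ at -35.1° from the x-axis; with |MJ| = 8.6, J = (30.8, 16.2). Then |SJ| = |J − S| = 34.8.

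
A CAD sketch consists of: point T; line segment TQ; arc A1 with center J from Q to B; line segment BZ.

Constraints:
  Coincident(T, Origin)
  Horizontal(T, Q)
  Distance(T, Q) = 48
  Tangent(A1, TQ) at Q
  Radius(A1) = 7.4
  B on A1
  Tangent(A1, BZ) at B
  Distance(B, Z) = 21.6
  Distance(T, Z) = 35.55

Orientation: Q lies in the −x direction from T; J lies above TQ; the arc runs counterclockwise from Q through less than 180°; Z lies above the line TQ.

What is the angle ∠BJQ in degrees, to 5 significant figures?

53.363°

Checks: |JB| = 7.400 ✓; ∠(JB, BZ) = 90.00° ✓; |BZ| = 21.60 ✓; |TZ| = 35.55 ✓.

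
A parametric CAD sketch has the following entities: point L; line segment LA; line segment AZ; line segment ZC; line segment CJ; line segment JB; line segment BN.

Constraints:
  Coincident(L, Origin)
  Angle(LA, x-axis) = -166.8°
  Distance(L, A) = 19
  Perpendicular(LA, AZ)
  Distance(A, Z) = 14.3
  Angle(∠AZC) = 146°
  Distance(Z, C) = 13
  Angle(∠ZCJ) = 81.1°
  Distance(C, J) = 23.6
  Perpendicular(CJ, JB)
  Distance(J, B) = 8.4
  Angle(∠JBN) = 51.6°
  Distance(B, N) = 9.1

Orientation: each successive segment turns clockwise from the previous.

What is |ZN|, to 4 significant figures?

17.63

L is at the origin; LA runs at -166.8° with length 19.0, so A = (-18.50, -4.339). LA ⟂ AZ, so AZ runs at 103.2°; with |AZ| = 14.3, Z = (-21.76, 9.584). ∠AZC = 146.0° gives ZC at 69.20° from the x-axis; with |ZC| = 13.0, C = (-17.15, 21.74). ∠ZCJ = 81.1° gives CJ at -29.70° from the x-axis; with |CJ| = 23.6, J = (3.353, 10.04). CJ is perpendicular to JB, so JB runs at -119.7°; with |JB| = 8.4, B = (-0.8092, 2.747). ∠JBN = 51.6° gives BN at 111.9° from the x-axis; with |BN| = 9.1, N = (-4.203, 11.19). Then |ZN| = |N − Z| = 17.63.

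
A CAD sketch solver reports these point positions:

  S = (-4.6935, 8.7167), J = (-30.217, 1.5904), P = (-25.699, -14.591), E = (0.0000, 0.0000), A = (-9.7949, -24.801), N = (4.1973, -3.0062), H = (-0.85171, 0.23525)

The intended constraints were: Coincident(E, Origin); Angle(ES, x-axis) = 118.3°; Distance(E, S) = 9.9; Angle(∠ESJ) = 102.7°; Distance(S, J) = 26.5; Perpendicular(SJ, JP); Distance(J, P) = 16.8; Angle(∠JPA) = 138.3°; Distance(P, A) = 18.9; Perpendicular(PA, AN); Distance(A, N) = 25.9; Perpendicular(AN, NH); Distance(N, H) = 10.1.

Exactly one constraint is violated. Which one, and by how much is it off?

Distance(N, H) = 10.1 — off by 4.10.

E = (0.00, 0.00) ✓; ES at 118.3° ✓; |ES| = 9.900 ✓; ∠ESJ = 102.7° ✓; |SJ| = 26.50 ✓; ∠(SJ, JP) = 90.00° ✓; |JP| = 16.80 ✓; ∠JPA = 138.3° ✓; |PA| = 18.90 ✓; ∠(PA, AN) = 90.00° ✓; |AN| = 25.90 ✓; ∠(AN, NH) = 90.00° ✓; |NH| = 6.000 ✗.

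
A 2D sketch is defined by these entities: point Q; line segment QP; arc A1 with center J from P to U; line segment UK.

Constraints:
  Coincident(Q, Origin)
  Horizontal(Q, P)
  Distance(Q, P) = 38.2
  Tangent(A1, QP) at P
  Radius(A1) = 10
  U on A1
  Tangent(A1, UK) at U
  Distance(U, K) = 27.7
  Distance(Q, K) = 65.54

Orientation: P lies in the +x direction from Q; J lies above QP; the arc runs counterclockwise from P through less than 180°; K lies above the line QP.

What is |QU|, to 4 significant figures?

48.13

Q is at the origin; Q and P share the same y with |QP| = 38.2 and P on the +x side, so P = (38.20, 0.000). Since A1 is tangent to QP there, JP ⟂ QP, so J = P + (0, 10) = (38.20, 10.00). Since JU ⟂ UK (tangency), |JK| = √(10.0² + 27.7²) = 29.45 regardless of where U sits on A1. So K lies on both circle(Q, 65.54) and circle(J, 29.45); the above-QP intersection is K = (56.65, 32.95). U is the foot of the tangent from K: U = (47.66, 6.752).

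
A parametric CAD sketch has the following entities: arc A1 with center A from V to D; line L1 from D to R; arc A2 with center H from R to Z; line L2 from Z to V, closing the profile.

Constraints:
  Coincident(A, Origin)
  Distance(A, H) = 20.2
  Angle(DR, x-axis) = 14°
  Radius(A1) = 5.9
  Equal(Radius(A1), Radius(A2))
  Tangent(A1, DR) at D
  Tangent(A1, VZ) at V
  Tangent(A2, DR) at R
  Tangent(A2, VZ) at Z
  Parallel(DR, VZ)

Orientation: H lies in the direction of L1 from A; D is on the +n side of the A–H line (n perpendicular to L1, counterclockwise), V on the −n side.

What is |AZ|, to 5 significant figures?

21.044

Tangency of A1 to both parallel lines with radius 5.9 puts D and V at A ± 5.9·n: D = (-1.4273, 5.7247), V = (1.4273, -5.7247). Equal radii place R and Z the same way about H: R = H + 5.9·n = (18.173, 10.612), Z = H − 5.9·n = (21.027, -0.83792). Then |AZ| = |Z − A| = 21.044.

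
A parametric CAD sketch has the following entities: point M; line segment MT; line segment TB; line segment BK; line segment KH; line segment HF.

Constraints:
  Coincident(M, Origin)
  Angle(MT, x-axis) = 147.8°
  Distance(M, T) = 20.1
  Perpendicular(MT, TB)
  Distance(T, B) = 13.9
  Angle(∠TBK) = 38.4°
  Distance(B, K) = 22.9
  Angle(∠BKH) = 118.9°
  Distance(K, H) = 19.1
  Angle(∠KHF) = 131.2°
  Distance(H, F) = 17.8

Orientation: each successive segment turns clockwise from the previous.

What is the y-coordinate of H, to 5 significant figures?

-11.276

∠TBK = 38.4° gives BK at -83.800° from the x-axis; with |BK| = 22.9, K = (-7.1283, -0.29316). ∠BKH = 118.9° gives KH at -144.90° from the x-axis; with |KH| = 19.1, H = (-22.755, -11.276). So H.y = -11.276.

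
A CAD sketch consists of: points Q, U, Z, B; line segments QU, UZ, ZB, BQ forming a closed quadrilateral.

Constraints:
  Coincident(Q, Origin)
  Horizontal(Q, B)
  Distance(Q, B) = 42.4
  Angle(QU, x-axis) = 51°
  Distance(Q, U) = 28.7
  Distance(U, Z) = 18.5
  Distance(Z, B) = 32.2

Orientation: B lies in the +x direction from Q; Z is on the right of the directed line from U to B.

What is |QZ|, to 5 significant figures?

11.919

Checks: |UZ| = 18.50 ✓; |ZB| = 32.20 ✓.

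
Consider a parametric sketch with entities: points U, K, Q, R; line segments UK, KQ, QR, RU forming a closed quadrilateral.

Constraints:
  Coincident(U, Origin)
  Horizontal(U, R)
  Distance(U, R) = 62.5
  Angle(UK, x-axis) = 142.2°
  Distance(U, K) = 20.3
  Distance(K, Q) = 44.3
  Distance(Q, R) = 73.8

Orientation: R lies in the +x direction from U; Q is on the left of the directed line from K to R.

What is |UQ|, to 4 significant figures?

50.32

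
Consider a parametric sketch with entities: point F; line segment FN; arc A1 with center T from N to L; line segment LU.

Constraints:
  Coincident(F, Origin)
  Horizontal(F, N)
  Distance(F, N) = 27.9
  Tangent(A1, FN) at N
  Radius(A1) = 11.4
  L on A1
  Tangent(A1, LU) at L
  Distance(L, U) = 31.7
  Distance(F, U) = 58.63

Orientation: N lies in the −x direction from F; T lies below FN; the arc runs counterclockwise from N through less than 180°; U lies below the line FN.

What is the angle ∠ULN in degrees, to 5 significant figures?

135.68°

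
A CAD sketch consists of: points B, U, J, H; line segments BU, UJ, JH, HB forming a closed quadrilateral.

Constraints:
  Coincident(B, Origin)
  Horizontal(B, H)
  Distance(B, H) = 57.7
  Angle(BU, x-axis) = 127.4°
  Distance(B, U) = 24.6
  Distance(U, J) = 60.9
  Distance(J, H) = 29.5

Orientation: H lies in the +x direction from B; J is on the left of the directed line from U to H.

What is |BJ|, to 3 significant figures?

52.9

Checks: |UJ| = 60.90 ✓; |JH| = 29.50 ✓.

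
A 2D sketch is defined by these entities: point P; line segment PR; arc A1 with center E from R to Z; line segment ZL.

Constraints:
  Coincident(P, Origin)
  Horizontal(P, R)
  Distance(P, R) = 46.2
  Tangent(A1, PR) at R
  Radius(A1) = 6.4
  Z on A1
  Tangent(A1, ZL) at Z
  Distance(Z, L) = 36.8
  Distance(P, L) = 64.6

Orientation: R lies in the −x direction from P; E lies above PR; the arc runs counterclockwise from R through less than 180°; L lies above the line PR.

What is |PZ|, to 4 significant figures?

40.68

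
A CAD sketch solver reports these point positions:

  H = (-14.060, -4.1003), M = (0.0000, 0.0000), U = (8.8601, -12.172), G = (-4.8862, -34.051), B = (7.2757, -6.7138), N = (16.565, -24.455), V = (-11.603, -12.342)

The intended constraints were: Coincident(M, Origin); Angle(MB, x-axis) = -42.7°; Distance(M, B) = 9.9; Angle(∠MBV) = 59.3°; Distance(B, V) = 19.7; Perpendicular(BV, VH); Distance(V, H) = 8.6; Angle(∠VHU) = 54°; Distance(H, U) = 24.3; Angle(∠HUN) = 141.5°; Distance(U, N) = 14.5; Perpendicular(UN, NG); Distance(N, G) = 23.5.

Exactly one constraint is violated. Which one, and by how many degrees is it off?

Perpendicular(UN, NG) — off by 8.00°.

M = (0.00, 0.00) ✓; MB at -42.70° ✓; |MB| = 9.900 ✓; ∠MBV = 59.30° ✓; |BV| = 19.70 ✓; ∠(BV, VH) = 90.00° ✓; |VH| = 8.600 ✓; ∠VHU = 54.00° ✓; |HU| = 24.30 ✓; ∠HUN = 141.5° ✓; |UN| = 14.50 ✓; ∠(UN, NG) = 98.00° ✗; |NG| = 23.50 ✓.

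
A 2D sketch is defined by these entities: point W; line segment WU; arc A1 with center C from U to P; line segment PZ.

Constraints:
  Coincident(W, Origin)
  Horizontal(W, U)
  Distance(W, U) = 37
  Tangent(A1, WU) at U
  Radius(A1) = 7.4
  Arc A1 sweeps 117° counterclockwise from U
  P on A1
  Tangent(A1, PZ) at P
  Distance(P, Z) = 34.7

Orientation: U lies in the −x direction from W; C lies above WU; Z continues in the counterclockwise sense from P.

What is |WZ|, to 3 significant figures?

62.2

W is at the origin; W and U share the same y with |WU| = 37.0 and U on the −x side, so U = (-37.0, 0.00). Tangency of A1 to WU means the radius CU is perpendicular to WU, so C = U + (0, 7.4) = (-37.0, 7.40). On A1, U sits at bearing -90° from C; a 117° counterclockwise sweep puts P at bearing 27°, so P = C + 7.4·(cos 27°, sin 27°) = (-30.4, 10.8). A1 meets PZ tangentially, so CP is at right angles to PZ, so PZ runs along (−sin 27°, cos 27°); with |PZ| = 34.7, Z = (-46.2, 41.7). Then |WZ| = |Z − W| = 62.2.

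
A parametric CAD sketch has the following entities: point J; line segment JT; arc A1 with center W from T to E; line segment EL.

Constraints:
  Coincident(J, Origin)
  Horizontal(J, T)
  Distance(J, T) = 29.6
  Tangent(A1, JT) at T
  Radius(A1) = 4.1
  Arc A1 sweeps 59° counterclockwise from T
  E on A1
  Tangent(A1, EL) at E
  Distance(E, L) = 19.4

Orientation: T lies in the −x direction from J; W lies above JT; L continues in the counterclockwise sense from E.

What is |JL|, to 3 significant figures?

24.6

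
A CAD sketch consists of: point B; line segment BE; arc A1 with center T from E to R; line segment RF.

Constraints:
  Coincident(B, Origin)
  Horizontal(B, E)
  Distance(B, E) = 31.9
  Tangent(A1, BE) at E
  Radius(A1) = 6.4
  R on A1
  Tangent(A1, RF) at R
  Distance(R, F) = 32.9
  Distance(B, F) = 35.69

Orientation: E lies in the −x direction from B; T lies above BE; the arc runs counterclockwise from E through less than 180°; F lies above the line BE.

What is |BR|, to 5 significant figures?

26.358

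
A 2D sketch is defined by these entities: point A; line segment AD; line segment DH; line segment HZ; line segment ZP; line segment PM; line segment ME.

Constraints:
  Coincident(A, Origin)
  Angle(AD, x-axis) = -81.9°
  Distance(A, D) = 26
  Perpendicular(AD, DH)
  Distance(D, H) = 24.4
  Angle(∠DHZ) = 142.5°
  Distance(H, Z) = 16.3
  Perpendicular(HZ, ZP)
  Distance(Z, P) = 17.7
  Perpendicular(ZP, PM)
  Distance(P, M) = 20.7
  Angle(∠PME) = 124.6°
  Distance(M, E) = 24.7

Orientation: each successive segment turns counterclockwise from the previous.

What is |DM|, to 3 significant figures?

15.2

A is at the origin; AD runs at -81.9° with length 26.0, so D = (3.66, -25.7). AD ⟂ DH, so DH runs at 8.10°; with |DH| = 24.4, H = (27.8, -22.3). ∠DHZ = 142.5° gives HZ at 45.6° from the x-axis; with |HZ| = 16.3, Z = (39.2, -10.7). HZ is perpendicular to ZP, so ZP runs at 136°; with |ZP| = 17.7, P = (26.6, 1.73). ZP is perpendicular to PM, so PM runs at -134°; with |PM| = 20.7, M = (12.1, -13.1). Then |DM| = |M − D| = 15.2.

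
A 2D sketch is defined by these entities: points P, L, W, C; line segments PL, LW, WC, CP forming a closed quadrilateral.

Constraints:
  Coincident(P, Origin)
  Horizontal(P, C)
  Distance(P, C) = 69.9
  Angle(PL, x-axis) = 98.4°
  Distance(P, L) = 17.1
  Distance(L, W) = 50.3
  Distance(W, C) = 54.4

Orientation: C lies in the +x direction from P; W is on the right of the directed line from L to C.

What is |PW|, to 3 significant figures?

34.9

P is at the origin; PC is horizontal with |PC| = 69.9 and C in +x, so C = (69.9, 0). PL runs at 98.4° with |PL| = 17.1, so L = (-2.50, 16.9). W is determined by |LW| = 50.3 and |WC| = 54.4 together: it lies at the intersection of circle(L, 50.3) and circle(C, 54.4). With |LC| = 74.3, the foot of the radical line on LC is 34.3 from L and the perpendicular offset is √(50.3² − 34.3²) = 36.8. Taking the right-of-LC solution: W = (22.5, -26.7).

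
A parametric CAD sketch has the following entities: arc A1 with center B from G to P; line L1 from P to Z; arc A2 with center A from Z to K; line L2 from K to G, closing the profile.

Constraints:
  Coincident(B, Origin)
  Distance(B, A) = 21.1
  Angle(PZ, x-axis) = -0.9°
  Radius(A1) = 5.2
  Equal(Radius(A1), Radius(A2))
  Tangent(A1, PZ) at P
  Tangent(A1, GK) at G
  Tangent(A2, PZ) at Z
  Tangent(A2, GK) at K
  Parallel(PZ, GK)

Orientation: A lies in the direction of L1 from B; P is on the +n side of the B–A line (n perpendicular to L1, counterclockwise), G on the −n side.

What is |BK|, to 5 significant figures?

21.731

Tangency of A1 to both parallel lines with radius 5.2 puts P and G at B ± 5.2·n: P = (0.081678, 5.1994), G = (-0.081678, -5.1994). Equal radii place Z and K the same way about A: Z = A + 5.2·n = (21.179, 4.8679), K = A − 5.2·n = (21.016, -5.5308). Then |BK| = |K − B| = 21.731.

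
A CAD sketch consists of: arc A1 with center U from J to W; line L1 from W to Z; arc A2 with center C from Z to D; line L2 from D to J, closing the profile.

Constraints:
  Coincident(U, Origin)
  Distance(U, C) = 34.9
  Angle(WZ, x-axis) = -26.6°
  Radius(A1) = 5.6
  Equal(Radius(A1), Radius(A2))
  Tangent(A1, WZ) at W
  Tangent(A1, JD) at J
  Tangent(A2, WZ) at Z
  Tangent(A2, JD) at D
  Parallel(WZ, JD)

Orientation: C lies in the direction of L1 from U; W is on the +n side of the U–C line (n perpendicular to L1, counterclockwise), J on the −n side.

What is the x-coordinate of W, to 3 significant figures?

2.51

U is at the origin and C lies 34.9 along u from U, so C = 34.9·u = (31.2, -15.6). Tangency of A1 to both parallel lines with radius 5.6 puts W and J at U ± 5.6·n: W = (2.51, 5.01), J = (-2.51, -5.01). So W.x = 2.51.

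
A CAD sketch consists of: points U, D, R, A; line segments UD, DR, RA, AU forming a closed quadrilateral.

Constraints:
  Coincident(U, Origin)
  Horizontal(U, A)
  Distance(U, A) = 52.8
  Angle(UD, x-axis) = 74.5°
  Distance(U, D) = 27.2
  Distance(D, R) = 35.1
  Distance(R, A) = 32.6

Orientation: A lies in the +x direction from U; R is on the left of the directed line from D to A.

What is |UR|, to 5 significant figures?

52.130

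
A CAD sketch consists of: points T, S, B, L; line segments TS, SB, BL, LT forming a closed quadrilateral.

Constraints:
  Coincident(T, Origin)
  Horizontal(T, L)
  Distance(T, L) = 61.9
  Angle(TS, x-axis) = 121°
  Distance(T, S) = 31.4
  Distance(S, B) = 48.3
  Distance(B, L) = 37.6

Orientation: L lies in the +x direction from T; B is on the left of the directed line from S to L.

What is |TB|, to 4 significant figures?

39.21

Checks: |SB| = 48.30 ✓; |BL| = 37.60 ✓.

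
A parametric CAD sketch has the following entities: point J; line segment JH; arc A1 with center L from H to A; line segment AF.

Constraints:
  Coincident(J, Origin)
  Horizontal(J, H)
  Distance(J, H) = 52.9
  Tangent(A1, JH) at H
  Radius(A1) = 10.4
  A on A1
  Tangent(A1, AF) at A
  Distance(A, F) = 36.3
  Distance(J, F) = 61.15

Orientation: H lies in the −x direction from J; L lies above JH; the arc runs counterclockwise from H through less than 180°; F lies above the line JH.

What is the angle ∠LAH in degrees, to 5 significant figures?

46.756°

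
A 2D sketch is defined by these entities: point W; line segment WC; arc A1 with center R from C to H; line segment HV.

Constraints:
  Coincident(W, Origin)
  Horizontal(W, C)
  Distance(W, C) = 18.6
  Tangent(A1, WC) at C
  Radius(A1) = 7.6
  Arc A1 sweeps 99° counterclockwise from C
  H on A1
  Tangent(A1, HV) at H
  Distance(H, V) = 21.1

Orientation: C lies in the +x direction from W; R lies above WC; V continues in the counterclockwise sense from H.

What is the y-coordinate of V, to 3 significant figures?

29.6

W is at the origin; W and C share the same y with |WC| = 18.6 and C on the +x side, so C = (18.6, 0.00). The tangent condition forces RC to be normal to WC, so R = C + (0, 7.6) = (18.6, 7.60). On A1, C sits at bearing -90° from R; a 99° counterclockwise sweep puts H at bearing 9°, so H = R + 7.6·(cos 9°, sin 9°) = (26.1, 8.79). A1 meets HV tangentially, so RH is at right angles to HV, so HV runs along (−sin 9°, cos 9°); with |HV| = 21.1, V = (22.8, 29.6). So V.y = 29.6.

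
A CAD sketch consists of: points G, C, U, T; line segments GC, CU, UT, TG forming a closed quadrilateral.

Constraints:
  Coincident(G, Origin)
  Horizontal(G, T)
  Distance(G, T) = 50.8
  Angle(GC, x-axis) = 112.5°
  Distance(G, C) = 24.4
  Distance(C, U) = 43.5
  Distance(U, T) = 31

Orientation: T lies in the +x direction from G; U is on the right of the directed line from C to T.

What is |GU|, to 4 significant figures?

22.72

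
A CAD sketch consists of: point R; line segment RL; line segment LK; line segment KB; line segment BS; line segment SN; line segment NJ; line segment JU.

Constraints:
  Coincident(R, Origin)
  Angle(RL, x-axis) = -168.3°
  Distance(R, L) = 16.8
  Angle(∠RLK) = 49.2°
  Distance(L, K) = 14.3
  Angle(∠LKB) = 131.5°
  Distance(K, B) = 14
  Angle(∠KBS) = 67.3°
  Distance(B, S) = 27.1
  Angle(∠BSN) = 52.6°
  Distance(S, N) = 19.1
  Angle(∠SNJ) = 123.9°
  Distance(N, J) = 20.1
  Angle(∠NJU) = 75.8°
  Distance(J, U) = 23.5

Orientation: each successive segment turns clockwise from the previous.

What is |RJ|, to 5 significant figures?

20.980

R is at the origin; RL runs at -168.3° with length 16.8, so L = (-16.451, -3.4068). ∠RLK = 49.2° gives LK at 60.900° from the x-axis; with |LK| = 14.3, K = (-9.4963, 9.0881). ∠LKB = 131.5° gives KB at 12.400° from the x-axis; with |KB| = 14.0, B = (4.1771, 12.094). ∠KBS = 67.3° gives BS at -100.30° from the x-axis; with |BS| = 27.1, S = (-0.66848, -14.569). ∠BSN = 52.6° gives SN at 132.30° from the x-axis; with |SN| = 19.1, N = (-13.523, -0.44192). ∠SNJ = 123.9° gives NJ at 76.200° from the x-axis; with |NJ| = 20.1, J = (-8.7285, 19.078). Then |RJ| = |J − R| = 20.980.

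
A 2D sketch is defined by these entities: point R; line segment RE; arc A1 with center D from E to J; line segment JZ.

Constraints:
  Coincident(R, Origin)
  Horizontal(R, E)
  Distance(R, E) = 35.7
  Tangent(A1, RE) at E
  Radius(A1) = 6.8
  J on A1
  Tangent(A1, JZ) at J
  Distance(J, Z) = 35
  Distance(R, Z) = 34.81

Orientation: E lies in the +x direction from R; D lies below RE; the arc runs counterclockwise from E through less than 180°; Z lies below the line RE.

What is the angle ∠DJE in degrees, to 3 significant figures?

61.0°

R is at the origin; R and E share the same y with |RE| = 35.7 and E on the +x side, so E = (35.7, 0.00). A1 meets RE tangentially, so DE is at right angles to RE, so D = E + (0, -6.8) = (35.7, -6.80). Since DJ ⟂ JZ (tangency), |DZ| = √(6.8² + 35.0²) = 35.7 regardless of where J sits on A1. So Z lies on both circle(R, 34.81) and circle(D, 35.7); the below-RE intersection is Z = (11.4, -32.9). J is the foot of the tangent from Z: J = (29.9, -3.20).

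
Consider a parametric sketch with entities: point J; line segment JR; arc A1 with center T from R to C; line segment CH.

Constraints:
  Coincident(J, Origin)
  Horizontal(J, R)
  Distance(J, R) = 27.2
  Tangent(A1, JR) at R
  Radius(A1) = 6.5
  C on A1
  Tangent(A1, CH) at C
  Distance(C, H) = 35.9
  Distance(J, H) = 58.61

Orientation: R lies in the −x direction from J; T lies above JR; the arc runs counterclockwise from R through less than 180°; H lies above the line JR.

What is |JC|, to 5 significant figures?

24.368

Checks: J = (0.00, 0.00) ✓; J.y = 0.00, R.y = 0.00 ✓; |TC| = 6.500 ✓; ∠(TC, CH) = 90.00° ✓; |CH| = 35.90 ✓; |JH| = 58.61 ✓.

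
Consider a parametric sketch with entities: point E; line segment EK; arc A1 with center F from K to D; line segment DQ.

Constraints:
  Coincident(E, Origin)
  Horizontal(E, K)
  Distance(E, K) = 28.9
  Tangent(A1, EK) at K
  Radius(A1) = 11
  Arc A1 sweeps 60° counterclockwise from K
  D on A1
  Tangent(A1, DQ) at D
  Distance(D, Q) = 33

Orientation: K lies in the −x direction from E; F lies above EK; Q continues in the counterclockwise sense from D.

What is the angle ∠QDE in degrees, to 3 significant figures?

75.8°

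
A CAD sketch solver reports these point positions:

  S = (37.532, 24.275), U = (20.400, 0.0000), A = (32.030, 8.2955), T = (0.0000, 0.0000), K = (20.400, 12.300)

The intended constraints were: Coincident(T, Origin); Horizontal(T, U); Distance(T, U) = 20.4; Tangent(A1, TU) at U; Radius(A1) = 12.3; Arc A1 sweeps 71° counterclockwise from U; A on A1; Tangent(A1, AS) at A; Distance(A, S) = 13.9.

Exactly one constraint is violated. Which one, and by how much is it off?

Distance(A, S) = 13.9 — off by 3.00.

T = (0.00, 0.00) ✓; T.y = 0.00, U.y = 0.00 ✓; |TU| = 20.40 ✓; ∠(KU, UT) = 90.00° ✓; |KU| = 12.30 ✓; bearing(K→A) − bearing(K→U) = 71.00° ✓; |KA| = 12.30 ✓; ∠(KA, AS) = 90.00° ✓; |AS| = 16.90 ✗.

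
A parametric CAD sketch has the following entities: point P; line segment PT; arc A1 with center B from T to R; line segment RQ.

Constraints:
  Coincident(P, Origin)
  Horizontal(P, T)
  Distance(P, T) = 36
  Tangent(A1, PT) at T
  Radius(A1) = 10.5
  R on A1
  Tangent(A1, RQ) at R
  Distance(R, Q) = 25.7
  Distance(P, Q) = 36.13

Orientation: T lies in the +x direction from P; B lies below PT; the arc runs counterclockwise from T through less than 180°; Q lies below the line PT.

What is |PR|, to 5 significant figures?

27.014

P is at the origin; P and T share the same y with |PT| = 36.0 and T on the +x side, so T = (36.000, 0.0000). The tangent condition forces BT to be normal to PT, so B = T + (0, -10.5) = (36.000, -10.500). Since BR ⟂ RQ (tangency), |BQ| = √(10.5² + 25.7²) = 27.762 regardless of where R sits on A1. So Q lies on both circle(P, 36.13) and circle(B, 27.762); the below-PT intersection is Q = (17.784, -31.450). R is the foot of the tangent from Q: R = (26.059, -7.1190).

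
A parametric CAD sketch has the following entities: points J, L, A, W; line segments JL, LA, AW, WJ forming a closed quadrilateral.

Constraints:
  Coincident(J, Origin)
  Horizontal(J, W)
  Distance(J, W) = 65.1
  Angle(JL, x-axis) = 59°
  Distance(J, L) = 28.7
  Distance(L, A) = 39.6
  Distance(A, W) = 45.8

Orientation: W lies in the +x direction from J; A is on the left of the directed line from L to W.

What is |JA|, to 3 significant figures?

65.9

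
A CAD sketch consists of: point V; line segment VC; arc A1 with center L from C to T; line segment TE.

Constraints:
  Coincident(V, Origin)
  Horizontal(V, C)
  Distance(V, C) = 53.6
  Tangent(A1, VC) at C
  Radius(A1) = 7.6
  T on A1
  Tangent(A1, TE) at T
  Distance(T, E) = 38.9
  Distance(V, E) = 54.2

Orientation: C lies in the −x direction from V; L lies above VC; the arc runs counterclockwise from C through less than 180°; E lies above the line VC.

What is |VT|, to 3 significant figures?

46.7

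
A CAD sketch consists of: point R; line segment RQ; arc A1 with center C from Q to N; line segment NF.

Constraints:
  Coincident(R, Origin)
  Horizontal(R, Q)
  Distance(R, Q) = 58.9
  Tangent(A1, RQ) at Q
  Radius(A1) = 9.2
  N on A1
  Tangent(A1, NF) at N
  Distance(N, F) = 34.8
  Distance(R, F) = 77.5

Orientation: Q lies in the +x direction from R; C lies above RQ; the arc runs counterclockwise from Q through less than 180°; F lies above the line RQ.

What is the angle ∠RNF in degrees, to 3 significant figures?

90.7°

Checks: |CN| = 9.200 ✓; ∠(CN, NF) = 90.00° ✓; |NF| = 34.80 ✓; |RF| = 77.50 ✓.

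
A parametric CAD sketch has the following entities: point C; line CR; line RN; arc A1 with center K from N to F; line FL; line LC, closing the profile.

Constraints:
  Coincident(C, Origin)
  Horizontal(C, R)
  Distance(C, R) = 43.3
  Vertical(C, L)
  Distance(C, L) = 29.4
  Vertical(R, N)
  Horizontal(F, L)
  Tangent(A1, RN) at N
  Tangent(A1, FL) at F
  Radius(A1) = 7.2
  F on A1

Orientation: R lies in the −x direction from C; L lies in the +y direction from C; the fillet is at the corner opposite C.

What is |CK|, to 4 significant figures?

42.38

C is at the origin; C and R share the same y with |CR| = 43.3 and R on the −x side, so R = (-43.30, 0.000). CL is vertical with |CL| = 29.4 and L on the +y side, so L = (0.000, 29.40). The virtual corner opposite C is at (-43.30, 29.40). A1 meets RN tangentially, so KN is at right angles to RN and the tangent condition forces KF to be normal to FL, with radius 7.2, so the center K sits 7.2 in from both sides at K = (-36.10, 22.20). Then |CK| = |K − C| = 42.38.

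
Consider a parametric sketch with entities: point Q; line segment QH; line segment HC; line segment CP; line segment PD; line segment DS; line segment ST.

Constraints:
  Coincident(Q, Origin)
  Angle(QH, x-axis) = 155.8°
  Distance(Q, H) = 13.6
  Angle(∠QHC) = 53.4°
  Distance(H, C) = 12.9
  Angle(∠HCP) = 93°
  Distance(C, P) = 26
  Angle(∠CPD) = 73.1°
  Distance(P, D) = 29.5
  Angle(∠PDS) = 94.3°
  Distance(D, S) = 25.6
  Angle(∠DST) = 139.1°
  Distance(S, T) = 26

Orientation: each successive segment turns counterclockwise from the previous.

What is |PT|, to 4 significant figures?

49.06

Q is at the origin; QH runs at 155.8° with length 13.6, so H = (-12.40, 5.575). ∠QHC = 53.4° gives HC at -77.60° from the x-axis; with |HC| = 12.9, C = (-9.635, -7.024). ∠HCP = 93.0° gives CP at 9.400° from the x-axis; with |CP| = 26.0, P = (16.02, -2.778). ∠CPD = 73.1° gives PD at 116.3° from the x-axis; with |PD| = 29.5, D = (2.946, 23.67). ∠PDS = 94.3° gives DS at -158.0° from the x-axis; with |DS| = 25.6, S = (-20.79, 14.08). ∠DST = 139.1° gives ST at -117.1° from the x-axis; with |ST| = 26.0, T = (-32.63, -9.067). Then |PT| = |T − P| = 49.06.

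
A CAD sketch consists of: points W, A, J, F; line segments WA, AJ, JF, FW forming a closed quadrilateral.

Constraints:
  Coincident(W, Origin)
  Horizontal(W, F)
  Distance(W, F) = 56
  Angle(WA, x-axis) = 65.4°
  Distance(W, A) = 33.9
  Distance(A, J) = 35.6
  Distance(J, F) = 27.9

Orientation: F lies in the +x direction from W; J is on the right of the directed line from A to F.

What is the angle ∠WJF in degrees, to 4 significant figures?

172.3°

Checks: |AJ| = 35.60 ✓; |JF| = 27.90 ✓.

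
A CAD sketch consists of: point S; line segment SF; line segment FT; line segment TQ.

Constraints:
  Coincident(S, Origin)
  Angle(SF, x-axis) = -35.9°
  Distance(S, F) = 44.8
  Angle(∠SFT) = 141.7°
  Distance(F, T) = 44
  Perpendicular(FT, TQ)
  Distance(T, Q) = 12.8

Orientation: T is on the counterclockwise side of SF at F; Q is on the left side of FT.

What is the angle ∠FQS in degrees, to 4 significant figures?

26.93°

S is at the origin; SF runs at -35.9° with length 44.8, so F = 44.8·(cos -35.9°, sin -35.9°) = (36.29, -26.27). ∠SFT = 141.7°, so FT runs at -35.9° + (180° − 141.7°) = 2.400° from the x-axis; with |FT| = 44.0, T = F + 44.0·(cos 2.400°, sin 2.400°) = (80.25, -24.43). FT ⟂ TQ; with |TQ| = 12.8 on the left of FT, Q = T + 12.8·(-0.04188, 0.9991) = (79.72, -11.64). Then cos ∠FQS = QF·QS / (|QF||QS|), giving 26.93°.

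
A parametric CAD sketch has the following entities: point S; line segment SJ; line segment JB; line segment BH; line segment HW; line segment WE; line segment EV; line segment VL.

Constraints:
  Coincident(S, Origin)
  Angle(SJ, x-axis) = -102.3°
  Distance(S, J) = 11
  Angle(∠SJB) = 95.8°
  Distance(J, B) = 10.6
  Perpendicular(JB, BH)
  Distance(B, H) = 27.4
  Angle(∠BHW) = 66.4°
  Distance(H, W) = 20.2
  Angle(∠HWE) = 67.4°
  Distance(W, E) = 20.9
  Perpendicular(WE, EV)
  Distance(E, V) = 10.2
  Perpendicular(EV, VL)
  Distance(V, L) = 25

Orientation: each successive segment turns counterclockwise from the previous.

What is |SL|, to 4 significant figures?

18.76

WE is perpendicular to EV, so EV runs at 28.10°; with |EV| = 10.2, V = (14.98, -3.565). EV is perpendicular to VL, so VL runs at 118.1°; with |VL| = 25.0, L = (3.204, 18.49). Then |SL| = |L − S| = 18.76.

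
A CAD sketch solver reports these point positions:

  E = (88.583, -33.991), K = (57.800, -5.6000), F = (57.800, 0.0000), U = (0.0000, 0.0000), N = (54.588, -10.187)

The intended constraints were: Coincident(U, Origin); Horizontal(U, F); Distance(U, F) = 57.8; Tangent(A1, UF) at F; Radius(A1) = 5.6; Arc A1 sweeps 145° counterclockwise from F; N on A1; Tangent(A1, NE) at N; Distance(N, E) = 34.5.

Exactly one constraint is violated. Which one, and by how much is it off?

Distance(N, E) = 34.5 — off by 7.00.

U = (0.00, 0.00) ✓; U.y = 0.00, F.y = 0.00 ✓; |UF| = 57.80 ✓; ∠(KF, FU) = 90.00° ✓; |KF| = 5.600 ✓; bearing(K→N) − bearing(K→F) = 145.0° ✓; |KN| = 5.600 ✓; ∠(KN, NE) = 90.00° ✓; |NE| = 41.50 ✗.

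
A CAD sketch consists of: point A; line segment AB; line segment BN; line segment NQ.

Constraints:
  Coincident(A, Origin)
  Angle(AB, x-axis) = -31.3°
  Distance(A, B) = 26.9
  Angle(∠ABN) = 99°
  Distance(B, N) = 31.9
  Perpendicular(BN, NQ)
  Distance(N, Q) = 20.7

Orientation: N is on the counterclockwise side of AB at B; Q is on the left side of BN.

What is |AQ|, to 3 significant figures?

36.6

∠ABN = 99.0°, so BN runs at -31.3° + (180° − 99.0°) = 49.7° from the x-axis; with |BN| = 31.9, N = B + 31.9·(cos 49.7°, sin 49.7°) = (43.6, 10.4). BN ⟂ NQ; with |NQ| = 20.7 on the left of BN, Q = N + 20.7·(-0.763, 0.647) = (27.8, 23.7). Then |AQ| = |Q − A| = 36.6.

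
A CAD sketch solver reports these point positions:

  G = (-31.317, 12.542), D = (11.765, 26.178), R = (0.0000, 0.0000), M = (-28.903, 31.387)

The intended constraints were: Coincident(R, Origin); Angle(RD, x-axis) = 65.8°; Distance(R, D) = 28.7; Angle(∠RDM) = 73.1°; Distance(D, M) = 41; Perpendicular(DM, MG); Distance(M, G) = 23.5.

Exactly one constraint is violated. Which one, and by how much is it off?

Distance(M, G) = 23.5 — off by 4.50.

R = (0.00, 0.00) ✓; RD at 65.80° ✓; |RD| = 28.70 ✓; ∠RDM = 73.10° ✓; |DM| = 41.00 ✓; ∠(DM, MG) = 90.00° ✓; |MG| = 19.00 ✗.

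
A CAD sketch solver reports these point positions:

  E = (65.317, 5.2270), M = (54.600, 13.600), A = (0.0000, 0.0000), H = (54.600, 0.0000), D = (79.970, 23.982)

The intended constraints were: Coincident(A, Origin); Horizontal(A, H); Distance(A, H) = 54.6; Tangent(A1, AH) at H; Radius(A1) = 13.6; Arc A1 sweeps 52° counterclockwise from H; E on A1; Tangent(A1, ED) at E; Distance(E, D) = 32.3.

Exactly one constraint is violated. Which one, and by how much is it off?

Distance(E, D) = 32.3 — off by 8.50.

A = (0.00, 0.00) ✓; A.y = 0.00, H.y = 0.00 ✓; |AH| = 54.60 ✓; ∠(MH, HA) = 90.00° ✓; |MH| = 13.60 ✓; bearing(M→E) − bearing(M→H) = 52.00° ✓; |ME| = 13.60 ✓; ∠(ME, ED) = 90.00° ✓; |ED| = 23.80 ✗.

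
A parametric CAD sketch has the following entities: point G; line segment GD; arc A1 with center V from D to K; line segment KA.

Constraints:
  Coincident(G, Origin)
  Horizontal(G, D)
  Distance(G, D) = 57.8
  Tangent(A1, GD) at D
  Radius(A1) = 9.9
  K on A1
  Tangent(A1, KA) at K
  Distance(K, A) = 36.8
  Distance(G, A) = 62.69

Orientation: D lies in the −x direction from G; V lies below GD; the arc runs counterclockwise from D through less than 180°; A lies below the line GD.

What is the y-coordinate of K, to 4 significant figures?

-15.88

G is at the origin; GD is horizontal with |GD| = 57.8 and D on the −x side, so D = (-57.80, 0.000). The tangent condition forces VD to be normal to GD, so V = D + (0, -9.9) = (-57.80, -9.900). Since VK ⟂ KA (tangency), |VA| = √(9.9² + 36.8²) = 38.11 regardless of where K sits on A1. So A lies on both circle(G, 62.69) and circle(V, 38.11); the below-GD intersection is A = (-43.44, -45.20). K is the foot of the tangent from A: K = (-65.69, -15.88).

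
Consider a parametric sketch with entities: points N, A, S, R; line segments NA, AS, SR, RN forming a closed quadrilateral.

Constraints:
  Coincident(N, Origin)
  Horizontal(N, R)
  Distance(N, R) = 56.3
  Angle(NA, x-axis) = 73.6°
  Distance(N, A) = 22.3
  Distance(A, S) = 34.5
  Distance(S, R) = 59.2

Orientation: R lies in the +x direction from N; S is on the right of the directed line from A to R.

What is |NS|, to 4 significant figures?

12.29

Checks: |AS| = 34.50 ✓; |SR| = 59.20 ✓.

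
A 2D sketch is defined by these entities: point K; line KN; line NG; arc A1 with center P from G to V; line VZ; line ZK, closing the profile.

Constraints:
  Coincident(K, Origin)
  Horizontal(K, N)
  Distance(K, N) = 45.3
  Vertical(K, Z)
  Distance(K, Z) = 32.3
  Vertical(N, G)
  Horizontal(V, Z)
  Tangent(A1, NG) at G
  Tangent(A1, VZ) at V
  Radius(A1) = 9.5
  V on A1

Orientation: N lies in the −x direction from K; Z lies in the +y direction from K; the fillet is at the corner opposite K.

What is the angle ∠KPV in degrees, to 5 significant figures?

122.49°

The virtual corner opposite K is at (-45.300, 32.300). A1 meets NG tangentially, so PG is at right angles to NG and the tangent condition forces PV to be normal to VZ, with radius 9.5, so the center P sits 9.5 in from both sides at P = (-35.800, 22.800). That places the tangent points at G = (-45.300, 22.800) on NG and V = (-35.800, 32.300) on VZ. Then cos ∠KPV = PK·PV / (|PK||PV|), giving 122.49°.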